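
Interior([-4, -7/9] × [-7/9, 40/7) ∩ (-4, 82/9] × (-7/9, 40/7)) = (-4, -7/9) × (-7/9, 40/7)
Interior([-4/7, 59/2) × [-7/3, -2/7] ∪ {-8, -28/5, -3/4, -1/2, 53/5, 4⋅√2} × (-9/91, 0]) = (-4/7, 59/2) × (-7/3, -2/7)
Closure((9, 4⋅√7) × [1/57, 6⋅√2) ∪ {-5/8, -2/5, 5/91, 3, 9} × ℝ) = ({-5/8, -2/5, 5/91, 3, 9} × ℝ) ∪ ({9, 4⋅√7} × [1/57, 6⋅√2]) ∪ ([9, 4⋅√7] × {1/57, 6⋅√2}) ∪ ((9, 4⋅√7) × [1/57, 6⋅√2))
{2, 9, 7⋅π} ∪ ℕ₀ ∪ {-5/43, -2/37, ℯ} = {-5/43, -2/37, ℯ, 7⋅π} ∪ ℕ₀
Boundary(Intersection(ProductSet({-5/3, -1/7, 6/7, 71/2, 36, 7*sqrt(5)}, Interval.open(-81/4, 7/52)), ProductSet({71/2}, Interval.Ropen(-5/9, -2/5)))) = ProductSet({71/2}, Interval(-5/9, -2/5))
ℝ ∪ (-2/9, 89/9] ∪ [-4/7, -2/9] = (-∞, ∞)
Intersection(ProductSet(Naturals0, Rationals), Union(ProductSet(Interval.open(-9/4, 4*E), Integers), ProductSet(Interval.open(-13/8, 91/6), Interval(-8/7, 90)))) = Union(ProductSet(Range(0, 11, 1), Integers), ProductSet(Range(0, 16, 1), Intersection(Interval(-8/7, 90), Rationals)))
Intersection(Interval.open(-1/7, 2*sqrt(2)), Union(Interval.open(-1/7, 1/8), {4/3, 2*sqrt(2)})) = Union({4/3}, Interval.open(-1/7, 1/8))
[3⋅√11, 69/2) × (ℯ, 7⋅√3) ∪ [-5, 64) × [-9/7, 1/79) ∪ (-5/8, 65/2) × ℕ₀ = ((-5/8, 65/2) × ℕ₀) ∪ ([-5, 64) × [-9/7, 1/79)) ∪ ([3⋅√11, 69/2) × (ℯ, 7⋅√3))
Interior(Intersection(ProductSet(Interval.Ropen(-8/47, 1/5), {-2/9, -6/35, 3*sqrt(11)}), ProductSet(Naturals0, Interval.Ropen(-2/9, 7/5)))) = EmptySet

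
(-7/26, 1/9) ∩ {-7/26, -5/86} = {-5/86}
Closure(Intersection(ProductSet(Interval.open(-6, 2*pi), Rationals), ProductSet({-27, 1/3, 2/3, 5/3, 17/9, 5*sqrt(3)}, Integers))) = ProductSet({1/3, 2/3, 5/3, 17/9}, Integers)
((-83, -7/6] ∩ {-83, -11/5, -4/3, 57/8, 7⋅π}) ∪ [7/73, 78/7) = {-11/5, -4/3} ∪ [7/73, 78/7)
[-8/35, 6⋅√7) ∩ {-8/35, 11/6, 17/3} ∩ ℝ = {-8/35, 11/6, 17/3}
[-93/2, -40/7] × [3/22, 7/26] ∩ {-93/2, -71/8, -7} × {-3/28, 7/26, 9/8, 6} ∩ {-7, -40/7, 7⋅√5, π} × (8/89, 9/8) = {-7} × {7/26}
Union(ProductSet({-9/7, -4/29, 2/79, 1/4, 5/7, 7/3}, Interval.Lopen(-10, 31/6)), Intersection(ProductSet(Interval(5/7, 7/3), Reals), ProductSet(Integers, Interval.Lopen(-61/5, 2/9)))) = Union(ProductSet({-9/7, -4/29, 2/79, 1/4, 5/7, 7/3}, Interval.Lopen(-10, 31/6)), ProductSet(Range(1, 3, 1), Interval.Lopen(-61/5, 2/9)))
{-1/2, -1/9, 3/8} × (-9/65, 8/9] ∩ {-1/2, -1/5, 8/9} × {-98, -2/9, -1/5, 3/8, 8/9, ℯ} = {-1/2} × {3/8, 8/9}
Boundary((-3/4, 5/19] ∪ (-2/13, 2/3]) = {-3/4, 2/3}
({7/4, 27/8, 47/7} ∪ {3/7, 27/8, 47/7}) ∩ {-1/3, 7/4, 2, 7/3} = {7/4}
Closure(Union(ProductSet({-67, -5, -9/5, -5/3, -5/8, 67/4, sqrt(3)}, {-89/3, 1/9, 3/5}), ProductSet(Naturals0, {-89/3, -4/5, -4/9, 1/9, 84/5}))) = Union(ProductSet({-67, -5, -9/5, -5/3, -5/8, 67/4, sqrt(3)}, {-89/3, 1/9, 3/5}), ProductSet(Naturals0, {-89/3, -4/5, -4/9, 1/9, 84/5}))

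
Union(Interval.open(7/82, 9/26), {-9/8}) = Union({-9/8}, Interval.open(7/82, 9/26))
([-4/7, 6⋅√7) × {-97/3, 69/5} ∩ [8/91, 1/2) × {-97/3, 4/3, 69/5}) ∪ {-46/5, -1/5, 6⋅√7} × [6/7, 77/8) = ([8/91, 1/2) × {-97/3, 69/5}) ∪ ({-46/5, -1/5, 6⋅√7} × [6/7, 77/8))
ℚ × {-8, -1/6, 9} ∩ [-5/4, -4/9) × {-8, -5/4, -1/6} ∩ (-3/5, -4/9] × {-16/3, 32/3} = ∅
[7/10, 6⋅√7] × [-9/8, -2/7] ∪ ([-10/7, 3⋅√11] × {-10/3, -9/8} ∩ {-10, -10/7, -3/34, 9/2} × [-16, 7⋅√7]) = ({-10/7, -3/34, 9/2} × {-10/3, -9/8}) ∪ ([7/10, 6⋅√7] × [-9/8, -2/7])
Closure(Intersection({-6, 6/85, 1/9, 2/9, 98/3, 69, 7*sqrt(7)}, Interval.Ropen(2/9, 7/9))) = {2/9}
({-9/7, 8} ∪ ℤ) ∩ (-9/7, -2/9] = {-1}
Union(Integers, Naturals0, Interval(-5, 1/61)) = Union(Integers, Interval(-5, 1/61))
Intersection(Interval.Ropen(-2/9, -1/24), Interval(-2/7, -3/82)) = Interval.Ropen(-2/9, -1/24)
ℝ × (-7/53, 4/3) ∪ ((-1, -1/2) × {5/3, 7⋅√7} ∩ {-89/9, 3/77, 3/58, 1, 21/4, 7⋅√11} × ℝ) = ℝ × (-7/53, 4/3)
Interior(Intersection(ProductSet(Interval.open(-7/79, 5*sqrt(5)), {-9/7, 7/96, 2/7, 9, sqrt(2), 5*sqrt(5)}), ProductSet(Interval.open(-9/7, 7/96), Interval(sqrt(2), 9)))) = EmptySet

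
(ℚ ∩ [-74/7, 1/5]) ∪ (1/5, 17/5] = [1/5, 17/5] ∪ (ℚ ∩ [-74/7, 1/5])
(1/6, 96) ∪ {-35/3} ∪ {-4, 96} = {-35/3, -4} ∪ (1/6, 96]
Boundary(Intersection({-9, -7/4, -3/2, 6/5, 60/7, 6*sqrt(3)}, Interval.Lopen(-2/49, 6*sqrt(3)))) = {6/5, 60/7, 6*sqrt(3)}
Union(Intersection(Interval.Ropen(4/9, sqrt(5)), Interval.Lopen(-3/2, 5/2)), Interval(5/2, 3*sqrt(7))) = Union(Interval.Ropen(4/9, sqrt(5)), Interval(5/2, 3*sqrt(7)))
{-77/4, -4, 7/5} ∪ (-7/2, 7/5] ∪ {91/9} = {-77/4, -4, 91/9} ∪ (-7/2, 7/5]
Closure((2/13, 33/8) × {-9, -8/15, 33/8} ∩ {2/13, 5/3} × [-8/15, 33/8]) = {5/3} × {-8/15, 33/8}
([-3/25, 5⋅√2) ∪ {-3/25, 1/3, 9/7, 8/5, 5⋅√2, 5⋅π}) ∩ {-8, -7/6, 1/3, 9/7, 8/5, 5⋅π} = {1/3, 9/7, 8/5, 5⋅π}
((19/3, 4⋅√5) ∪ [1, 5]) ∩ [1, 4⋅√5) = [1, 5] ∪ (19/3, 4⋅√5)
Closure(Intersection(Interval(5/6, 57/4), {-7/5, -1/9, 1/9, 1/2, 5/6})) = {5/6}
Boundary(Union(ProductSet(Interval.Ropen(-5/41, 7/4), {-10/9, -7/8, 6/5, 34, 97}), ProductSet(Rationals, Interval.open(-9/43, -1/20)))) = Union(ProductSet(Interval(-5/41, 7/4), {-10/9, -7/8, 6/5, 34, 97}), ProductSet(Reals, Interval(-9/43, -1/20)))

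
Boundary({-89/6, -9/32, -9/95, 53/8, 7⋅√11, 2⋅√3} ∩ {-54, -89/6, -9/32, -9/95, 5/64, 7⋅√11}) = {-89/6, -9/32, -9/95, 7⋅√11}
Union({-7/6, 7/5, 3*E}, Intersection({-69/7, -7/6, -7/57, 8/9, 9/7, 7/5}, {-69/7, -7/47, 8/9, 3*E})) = {-69/7, -7/6, 8/9, 7/5, 3*E}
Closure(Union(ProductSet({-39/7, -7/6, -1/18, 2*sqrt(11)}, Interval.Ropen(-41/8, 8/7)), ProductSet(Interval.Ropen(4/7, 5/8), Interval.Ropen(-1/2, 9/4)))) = Union(ProductSet({4/7, 5/8}, Interval(-1/2, 9/4)), ProductSet({-39/7, -7/6, -1/18, 2*sqrt(11)}, Interval(-41/8, 8/7)), ProductSet(Interval(4/7, 5/8), {-1/2, 9/4}), ProductSet(Interval.Ropen(4/7, 5/8), Interval.Ropen(-1/2, 9/4)))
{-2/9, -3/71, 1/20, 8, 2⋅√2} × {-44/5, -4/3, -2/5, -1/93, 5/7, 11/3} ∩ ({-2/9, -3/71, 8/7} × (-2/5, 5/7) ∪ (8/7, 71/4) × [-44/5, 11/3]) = ({-2/9, -3/71} × {-1/93}) ∪ ({8, 2⋅√2} × {-44/5, -4/3, -2/5, -1/93, 5/7, 11/3})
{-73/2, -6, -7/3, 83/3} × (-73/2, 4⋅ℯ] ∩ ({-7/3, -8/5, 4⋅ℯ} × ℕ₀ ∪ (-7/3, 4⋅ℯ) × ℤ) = {-7/3} × {0, 1, …, 10}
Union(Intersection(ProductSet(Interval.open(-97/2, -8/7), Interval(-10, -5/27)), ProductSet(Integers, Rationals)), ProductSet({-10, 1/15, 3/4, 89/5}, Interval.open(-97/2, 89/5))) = Union(ProductSet({-10, 1/15, 3/4, 89/5}, Interval.open(-97/2, 89/5)), ProductSet(Range(-48, -1, 1), Intersection(Interval(-10, -5/27), Rationals)))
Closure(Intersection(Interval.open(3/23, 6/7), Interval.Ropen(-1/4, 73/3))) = Interval(3/23, 6/7)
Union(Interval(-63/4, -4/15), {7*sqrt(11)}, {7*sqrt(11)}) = Union({7*sqrt(11)}, Interval(-63/4, -4/15))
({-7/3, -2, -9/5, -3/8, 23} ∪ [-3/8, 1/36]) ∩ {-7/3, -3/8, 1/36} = {-7/3, -3/8, 1/36}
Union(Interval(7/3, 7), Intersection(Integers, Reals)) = Union(Integers, Interval(7/3, 7))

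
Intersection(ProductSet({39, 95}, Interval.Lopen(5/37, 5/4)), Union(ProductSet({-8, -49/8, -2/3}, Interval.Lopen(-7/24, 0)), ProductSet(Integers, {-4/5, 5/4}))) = ProductSet({39, 95}, {5/4})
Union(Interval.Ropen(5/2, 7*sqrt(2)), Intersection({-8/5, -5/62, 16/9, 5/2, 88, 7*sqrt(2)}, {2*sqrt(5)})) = Interval.Ropen(5/2, 7*sqrt(2))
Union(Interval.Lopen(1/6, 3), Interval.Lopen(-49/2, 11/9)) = Interval.Lopen(-49/2, 3)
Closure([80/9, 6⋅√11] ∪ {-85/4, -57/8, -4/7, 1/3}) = {-85/4, -57/8, -4/7, 1/3} ∪ [80/9, 6⋅√11]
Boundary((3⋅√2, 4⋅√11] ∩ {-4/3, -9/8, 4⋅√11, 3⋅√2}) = {4⋅√11}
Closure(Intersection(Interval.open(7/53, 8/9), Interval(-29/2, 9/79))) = EmptySet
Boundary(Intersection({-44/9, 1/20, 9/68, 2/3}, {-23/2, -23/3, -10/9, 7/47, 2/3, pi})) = {2/3}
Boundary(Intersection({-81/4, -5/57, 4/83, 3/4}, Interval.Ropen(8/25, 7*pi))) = {3/4}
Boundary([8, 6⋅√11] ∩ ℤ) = {8, 9, …, 19}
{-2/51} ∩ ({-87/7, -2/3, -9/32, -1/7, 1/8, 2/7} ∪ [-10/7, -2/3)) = ∅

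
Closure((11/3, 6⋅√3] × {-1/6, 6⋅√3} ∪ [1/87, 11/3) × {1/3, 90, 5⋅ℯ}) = ([1/87, 11/3] × {1/3, 90, 5⋅ℯ}) ∪ ([11/3, 6⋅√3] × {-1/6, 6⋅√3})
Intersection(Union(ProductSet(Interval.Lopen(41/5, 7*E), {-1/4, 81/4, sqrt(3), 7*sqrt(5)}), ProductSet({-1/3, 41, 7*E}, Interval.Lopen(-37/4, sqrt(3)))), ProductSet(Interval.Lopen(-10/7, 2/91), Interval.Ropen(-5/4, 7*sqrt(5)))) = ProductSet({-1/3}, Interval(-5/4, sqrt(3)))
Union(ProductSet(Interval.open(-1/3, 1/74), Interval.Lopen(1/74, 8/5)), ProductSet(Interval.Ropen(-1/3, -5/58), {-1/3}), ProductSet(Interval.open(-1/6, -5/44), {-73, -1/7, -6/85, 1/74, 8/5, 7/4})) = Union(ProductSet(Interval.Ropen(-1/3, -5/58), {-1/3}), ProductSet(Interval.open(-1/3, 1/74), Interval.Lopen(1/74, 8/5)), ProductSet(Interval.open(-1/6, -5/44), {-73, -1/7, -6/85, 1/74, 8/5, 7/4}))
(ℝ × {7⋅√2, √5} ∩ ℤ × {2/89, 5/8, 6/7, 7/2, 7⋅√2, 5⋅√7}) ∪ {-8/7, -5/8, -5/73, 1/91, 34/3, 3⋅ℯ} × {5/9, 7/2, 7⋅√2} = (ℤ × {7⋅√2}) ∪ ({-8/7, -5/8, -5/73, 1/91, 34/3, 3⋅ℯ} × {5/9, 7/2, 7⋅√2})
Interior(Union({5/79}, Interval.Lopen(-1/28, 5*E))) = Interval.open(-1/28, 5*E)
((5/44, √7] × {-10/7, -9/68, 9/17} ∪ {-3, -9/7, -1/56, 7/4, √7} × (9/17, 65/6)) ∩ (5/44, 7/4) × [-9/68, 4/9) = (5/44, 7/4) × {-9/68}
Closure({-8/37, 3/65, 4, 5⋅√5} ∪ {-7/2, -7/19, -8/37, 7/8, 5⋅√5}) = {-7/2, -7/19, -8/37, 3/65, 7/8, 4, 5⋅√5}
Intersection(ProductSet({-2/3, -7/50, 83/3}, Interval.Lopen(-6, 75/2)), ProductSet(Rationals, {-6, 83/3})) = ProductSet({-2/3, -7/50, 83/3}, {83/3})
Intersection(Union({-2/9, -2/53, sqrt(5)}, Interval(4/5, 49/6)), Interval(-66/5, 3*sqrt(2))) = Union({-2/9, -2/53}, Interval(4/5, 3*sqrt(2)))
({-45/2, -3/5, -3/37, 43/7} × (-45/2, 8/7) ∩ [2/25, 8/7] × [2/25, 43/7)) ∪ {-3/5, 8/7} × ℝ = {-3/5, 8/7} × ℝ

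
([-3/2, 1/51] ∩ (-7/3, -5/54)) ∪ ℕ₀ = [-3/2, -5/54) ∪ ℕ₀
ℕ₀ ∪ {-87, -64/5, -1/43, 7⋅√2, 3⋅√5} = {-87, -64/5, -1/43, 7⋅√2, 3⋅√5} ∪ ℕ₀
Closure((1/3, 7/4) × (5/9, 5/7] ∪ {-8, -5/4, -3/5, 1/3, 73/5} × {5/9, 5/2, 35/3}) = ({1/3, 7/4} × [5/9, 5/7]) ∪ ([1/3, 7/4] × {5/9, 5/7}) ∪ ({-8, -5/4, -3/5, 1/3, 73/5} × {5/9, 5/2, 35/3}) ∪ ((1/3, 7/4) × (5/9, 5/7])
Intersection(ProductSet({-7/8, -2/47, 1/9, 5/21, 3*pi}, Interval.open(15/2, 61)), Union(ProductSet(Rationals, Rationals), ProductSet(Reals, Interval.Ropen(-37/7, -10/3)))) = ProductSet({-7/8, -2/47, 1/9, 5/21}, Intersection(Interval.open(15/2, 61), Rationals))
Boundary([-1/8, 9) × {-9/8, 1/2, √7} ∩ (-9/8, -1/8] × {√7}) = {-1/8} × {√7}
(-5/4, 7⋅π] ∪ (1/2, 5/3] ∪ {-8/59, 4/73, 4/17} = (-5/4, 7⋅π]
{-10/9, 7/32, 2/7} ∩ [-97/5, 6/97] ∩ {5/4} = ∅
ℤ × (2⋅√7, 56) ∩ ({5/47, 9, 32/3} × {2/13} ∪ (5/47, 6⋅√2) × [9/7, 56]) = {1, 2, …, 8} × (2⋅√7, 56)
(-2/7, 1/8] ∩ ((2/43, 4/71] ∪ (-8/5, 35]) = (-2/7, 1/8]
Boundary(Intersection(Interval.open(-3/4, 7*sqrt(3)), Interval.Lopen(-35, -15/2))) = EmptySet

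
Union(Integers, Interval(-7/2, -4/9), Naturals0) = Union(Integers, Interval(-7/2, -4/9))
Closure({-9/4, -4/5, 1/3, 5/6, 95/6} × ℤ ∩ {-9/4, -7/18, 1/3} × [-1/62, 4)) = {-9/4, 1/3} × {0, 1, 2, 3}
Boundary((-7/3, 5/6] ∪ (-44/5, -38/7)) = {-44/5, -38/7, -7/3, 5/6}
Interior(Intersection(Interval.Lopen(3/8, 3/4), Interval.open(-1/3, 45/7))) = Interval.open(3/8, 3/4)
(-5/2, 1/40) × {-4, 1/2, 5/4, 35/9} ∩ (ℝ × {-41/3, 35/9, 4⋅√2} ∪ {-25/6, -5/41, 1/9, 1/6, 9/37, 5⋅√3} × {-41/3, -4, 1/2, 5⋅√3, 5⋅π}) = ({-5/41} × {-4, 1/2}) ∪ ((-5/2, 1/40) × {35/9})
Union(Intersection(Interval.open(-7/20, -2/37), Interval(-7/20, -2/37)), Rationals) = Union(Interval(-7/20, -2/37), Rationals)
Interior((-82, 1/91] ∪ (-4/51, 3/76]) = (-82, 3/76)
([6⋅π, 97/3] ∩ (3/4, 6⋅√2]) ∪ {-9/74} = {-9/74}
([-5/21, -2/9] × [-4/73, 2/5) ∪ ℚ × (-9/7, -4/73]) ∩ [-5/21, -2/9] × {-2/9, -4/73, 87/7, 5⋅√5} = ([-5/21, -2/9] × {-4/73}) ∪ ((ℚ ∩ [-5/21, -2/9]) × {-2/9, -4/73})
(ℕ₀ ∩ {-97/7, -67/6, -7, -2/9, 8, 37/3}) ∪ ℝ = ℝ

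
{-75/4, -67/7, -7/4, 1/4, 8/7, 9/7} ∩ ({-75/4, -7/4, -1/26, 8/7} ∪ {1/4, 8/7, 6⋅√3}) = {-75/4, -7/4, 1/4, 8/7}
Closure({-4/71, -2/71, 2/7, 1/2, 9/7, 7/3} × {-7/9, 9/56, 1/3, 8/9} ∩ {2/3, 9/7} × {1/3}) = {9/7} × {1/3}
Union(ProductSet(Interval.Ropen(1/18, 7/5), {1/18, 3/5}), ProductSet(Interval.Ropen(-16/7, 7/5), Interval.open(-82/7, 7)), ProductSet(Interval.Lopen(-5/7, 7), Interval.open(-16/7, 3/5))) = Union(ProductSet(Interval.Ropen(-16/7, 7/5), Interval.open(-82/7, 7)), ProductSet(Interval.Lopen(-5/7, 7), Interval.open(-16/7, 3/5)))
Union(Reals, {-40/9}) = Reals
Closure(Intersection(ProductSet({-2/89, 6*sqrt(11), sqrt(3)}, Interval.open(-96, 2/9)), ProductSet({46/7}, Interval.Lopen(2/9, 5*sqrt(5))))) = EmptySet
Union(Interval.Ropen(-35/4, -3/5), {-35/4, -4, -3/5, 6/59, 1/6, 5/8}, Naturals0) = Union({6/59, 1/6, 5/8}, Interval(-35/4, -3/5), Naturals0)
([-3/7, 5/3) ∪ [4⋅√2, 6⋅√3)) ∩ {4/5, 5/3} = {4/5}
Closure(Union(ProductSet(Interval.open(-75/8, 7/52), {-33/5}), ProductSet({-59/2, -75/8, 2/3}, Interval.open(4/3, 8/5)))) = Union(ProductSet({-59/2, -75/8, 2/3}, Interval(4/3, 8/5)), ProductSet(Interval(-75/8, 7/52), {-33/5}))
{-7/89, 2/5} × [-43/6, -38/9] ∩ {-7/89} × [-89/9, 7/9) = {-7/89} × [-43/6, -38/9]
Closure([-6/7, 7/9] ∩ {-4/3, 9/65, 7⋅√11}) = {9/65}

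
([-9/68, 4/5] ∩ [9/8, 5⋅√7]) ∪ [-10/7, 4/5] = [-10/7, 4/5]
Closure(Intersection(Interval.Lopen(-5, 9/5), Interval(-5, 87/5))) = Interval(-5, 9/5)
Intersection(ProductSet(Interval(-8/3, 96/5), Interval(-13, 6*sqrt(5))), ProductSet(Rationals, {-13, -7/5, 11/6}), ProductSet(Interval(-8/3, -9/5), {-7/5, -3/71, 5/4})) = ProductSet(Intersection(Interval(-8/3, -9/5), Rationals), {-7/5})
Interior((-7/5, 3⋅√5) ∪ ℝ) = (-∞, ∞)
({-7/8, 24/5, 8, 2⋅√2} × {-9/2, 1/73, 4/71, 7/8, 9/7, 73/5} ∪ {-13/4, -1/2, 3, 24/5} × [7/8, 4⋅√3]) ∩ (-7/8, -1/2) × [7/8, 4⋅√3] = ∅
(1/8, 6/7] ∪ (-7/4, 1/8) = (-7/4, 1/8) ∪ (1/8, 6/7]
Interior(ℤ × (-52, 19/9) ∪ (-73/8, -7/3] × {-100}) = ∅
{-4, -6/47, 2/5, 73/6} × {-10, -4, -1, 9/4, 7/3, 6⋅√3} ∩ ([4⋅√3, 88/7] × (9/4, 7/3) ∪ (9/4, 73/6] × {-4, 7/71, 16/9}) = {73/6} × {-4}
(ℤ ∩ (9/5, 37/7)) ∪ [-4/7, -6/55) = [-4/7, -6/55) ∪ {2, 3, 4, 5}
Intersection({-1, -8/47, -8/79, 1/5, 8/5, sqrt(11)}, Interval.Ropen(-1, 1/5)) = {-1, -8/47, -8/79}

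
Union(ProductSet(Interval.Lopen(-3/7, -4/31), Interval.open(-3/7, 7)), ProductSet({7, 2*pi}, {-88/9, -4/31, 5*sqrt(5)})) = Union(ProductSet({7, 2*pi}, {-88/9, -4/31, 5*sqrt(5)}), ProductSet(Interval.Lopen(-3/7, -4/31), Interval.open(-3/7, 7)))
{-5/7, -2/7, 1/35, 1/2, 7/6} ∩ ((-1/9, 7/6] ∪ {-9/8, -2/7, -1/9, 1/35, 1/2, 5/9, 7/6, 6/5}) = {-2/7, 1/35, 1/2, 7/6}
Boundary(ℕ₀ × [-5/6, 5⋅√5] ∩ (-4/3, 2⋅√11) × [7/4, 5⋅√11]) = {0, 1, …, 6} × [7/4, 5⋅√5]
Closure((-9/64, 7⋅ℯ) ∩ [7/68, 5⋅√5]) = [7/68, 5⋅√5]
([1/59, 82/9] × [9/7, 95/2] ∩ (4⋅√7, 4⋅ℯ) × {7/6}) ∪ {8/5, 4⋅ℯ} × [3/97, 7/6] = {8/5, 4⋅ℯ} × [3/97, 7/6]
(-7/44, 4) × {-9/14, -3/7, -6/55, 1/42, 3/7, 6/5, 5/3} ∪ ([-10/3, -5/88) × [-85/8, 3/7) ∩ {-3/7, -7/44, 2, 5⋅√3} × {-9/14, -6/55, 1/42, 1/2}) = ({-3/7, -7/44} × {-9/14, -6/55, 1/42}) ∪ ((-7/44, 4) × {-9/14, -3/7, -6/55, 1/42, 3/7, 6/5, 5/3})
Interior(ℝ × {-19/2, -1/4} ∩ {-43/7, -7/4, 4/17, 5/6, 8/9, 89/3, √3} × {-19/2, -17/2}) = ∅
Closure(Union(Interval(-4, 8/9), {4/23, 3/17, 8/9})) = Interval(-4, 8/9)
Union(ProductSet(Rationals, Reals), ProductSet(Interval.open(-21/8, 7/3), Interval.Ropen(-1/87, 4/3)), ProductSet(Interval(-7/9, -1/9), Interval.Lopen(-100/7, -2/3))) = Union(ProductSet(Interval.open(-21/8, 7/3), Interval.Ropen(-1/87, 4/3)), ProductSet(Interval(-7/9, -1/9), Interval.Lopen(-100/7, -2/3)), ProductSet(Rationals, Reals))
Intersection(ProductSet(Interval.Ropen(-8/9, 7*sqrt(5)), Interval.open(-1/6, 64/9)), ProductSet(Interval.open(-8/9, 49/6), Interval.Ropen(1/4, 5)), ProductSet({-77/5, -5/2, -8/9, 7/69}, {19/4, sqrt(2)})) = ProductSet({7/69}, {19/4, sqrt(2)})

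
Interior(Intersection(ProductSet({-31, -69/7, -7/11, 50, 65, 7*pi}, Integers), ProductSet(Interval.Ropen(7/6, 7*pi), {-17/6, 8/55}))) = EmptySet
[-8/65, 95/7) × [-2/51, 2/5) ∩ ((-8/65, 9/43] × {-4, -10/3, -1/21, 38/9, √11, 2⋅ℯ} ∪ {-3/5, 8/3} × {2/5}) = ∅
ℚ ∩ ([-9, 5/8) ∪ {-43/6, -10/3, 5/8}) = ℚ ∩ [-9, 5/8]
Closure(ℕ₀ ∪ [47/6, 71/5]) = ℕ₀ ∪ [47/6, 71/5] ∪ (ℕ₀ \ (47/6, 71/5))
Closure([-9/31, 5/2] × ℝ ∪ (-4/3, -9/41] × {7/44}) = ([-9/31, 5/2] × ℝ) ∪ ([-4/3, -9/41] × {7/44})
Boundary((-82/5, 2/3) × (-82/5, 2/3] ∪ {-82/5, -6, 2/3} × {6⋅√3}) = ({-82/5, 2/3} × [-82/5, 2/3]) ∪ ([-82/5, 2/3] × {-82/5, 2/3}) ∪ ({-82/5, -6, 2/3} × {6⋅√3})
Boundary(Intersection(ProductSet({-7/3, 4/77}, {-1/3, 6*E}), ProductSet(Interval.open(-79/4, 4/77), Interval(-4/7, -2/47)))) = ProductSet({-7/3}, {-1/3})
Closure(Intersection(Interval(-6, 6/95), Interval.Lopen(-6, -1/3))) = Interval(-6, -1/3)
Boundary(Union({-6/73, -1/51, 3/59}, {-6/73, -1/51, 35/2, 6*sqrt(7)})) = {-6/73, -1/51, 3/59, 35/2, 6*sqrt(7)}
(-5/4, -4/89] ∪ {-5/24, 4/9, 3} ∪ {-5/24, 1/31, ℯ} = (-5/4, -4/89] ∪ {1/31, 4/9, 3, ℯ}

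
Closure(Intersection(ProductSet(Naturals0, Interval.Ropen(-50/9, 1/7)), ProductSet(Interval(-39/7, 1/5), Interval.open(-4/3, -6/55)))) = ProductSet(Range(0, 1, 1), Interval(-4/3, -6/55))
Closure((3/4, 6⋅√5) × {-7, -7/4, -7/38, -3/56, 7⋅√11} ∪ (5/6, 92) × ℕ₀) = ([5/6, 92] × ℕ₀) ∪ ([3/4, 6⋅√5] × {-7, -7/4, -7/38, -3/56, 7⋅√11})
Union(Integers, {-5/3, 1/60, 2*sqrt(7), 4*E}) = Union({-5/3, 1/60, 2*sqrt(7), 4*E}, Integers)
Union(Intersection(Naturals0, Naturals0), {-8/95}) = Union({-8/95}, Naturals0)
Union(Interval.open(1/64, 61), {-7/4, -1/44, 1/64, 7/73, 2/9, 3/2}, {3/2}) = Union({-7/4, -1/44}, Interval.Ropen(1/64, 61))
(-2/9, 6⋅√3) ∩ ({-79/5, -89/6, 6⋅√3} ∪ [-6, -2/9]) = ∅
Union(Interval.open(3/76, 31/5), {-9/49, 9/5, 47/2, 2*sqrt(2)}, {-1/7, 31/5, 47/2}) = Union({-9/49, -1/7, 47/2}, Interval.Lopen(3/76, 31/5))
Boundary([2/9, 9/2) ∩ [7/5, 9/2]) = {7/5, 9/2}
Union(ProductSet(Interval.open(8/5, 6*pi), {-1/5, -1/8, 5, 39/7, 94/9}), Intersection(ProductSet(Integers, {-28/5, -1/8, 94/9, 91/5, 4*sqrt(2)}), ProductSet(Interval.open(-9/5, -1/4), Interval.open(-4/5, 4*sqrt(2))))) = Union(ProductSet(Interval.open(8/5, 6*pi), {-1/5, -1/8, 5, 39/7, 94/9}), ProductSet(Range(-1, 0, 1), {-1/8}))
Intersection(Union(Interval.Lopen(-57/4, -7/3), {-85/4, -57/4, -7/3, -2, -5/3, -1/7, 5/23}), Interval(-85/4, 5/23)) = Union({-85/4, -2, -5/3, -1/7, 5/23}, Interval(-57/4, -7/3))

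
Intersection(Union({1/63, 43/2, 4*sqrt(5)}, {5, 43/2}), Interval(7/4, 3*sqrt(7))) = {5}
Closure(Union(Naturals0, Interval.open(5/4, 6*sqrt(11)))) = Union(Complement(Naturals0, Interval.open(5/4, 6*sqrt(11))), Interval(5/4, 6*sqrt(11)), Naturals0)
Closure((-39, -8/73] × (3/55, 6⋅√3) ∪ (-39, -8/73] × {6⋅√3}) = ({-39, -8/73} × [3/55, 6⋅√3]) ∪ ([-39, -8/73] × {3/55, 6⋅√3}) ∪ ((-39, -8/73] × (3/55, 6⋅√3])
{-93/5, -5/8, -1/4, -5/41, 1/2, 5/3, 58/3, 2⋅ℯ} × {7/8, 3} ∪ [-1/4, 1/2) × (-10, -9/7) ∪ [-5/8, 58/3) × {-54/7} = ([-5/8, 58/3) × {-54/7}) ∪ ([-1/4, 1/2) × (-10, -9/7)) ∪ ({-93/5, -5/8, -1/4, -5/41, 1/2, 5/3, 58/3, 2⋅ℯ} × {7/8, 3})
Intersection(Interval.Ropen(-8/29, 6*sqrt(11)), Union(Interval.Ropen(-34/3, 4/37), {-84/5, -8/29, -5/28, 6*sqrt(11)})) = Interval.Ropen(-8/29, 4/37)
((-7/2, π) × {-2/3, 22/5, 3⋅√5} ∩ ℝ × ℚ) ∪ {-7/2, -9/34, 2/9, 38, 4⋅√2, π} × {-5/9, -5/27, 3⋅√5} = ((-7/2, π) × {-2/3, 22/5}) ∪ ({-7/2, -9/34, 2/9, 38, 4⋅√2, π} × {-5/9, -5/27, 3⋅√5})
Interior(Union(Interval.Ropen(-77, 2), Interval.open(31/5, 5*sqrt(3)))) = Union(Interval.open(-77, 2), Interval.open(31/5, 5*sqrt(3)))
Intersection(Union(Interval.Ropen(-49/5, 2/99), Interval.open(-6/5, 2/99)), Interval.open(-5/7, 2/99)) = Interval.open(-5/7, 2/99)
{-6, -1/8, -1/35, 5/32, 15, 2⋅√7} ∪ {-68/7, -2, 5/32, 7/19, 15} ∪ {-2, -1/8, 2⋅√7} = {-68/7, -6, -2, -1/8, -1/35, 5/32, 7/19, 15, 2⋅√7}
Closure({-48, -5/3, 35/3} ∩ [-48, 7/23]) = {-48, -5/3}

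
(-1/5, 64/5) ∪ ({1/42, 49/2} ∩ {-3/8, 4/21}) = (-1/5, 64/5)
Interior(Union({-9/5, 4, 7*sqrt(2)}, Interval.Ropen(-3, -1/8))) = Interval.open(-3, -1/8)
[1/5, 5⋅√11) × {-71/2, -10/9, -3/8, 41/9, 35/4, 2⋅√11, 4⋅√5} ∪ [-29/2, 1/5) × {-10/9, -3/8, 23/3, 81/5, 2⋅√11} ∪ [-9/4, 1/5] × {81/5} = ([-9/4, 1/5] × {81/5}) ∪ ([-29/2, 1/5) × {-10/9, -3/8, 23/3, 81/5, 2⋅√11}) ∪ ([1/5, 5⋅√11) × {-71/2, -10/9, -3/8, 41/9, 35/4, 2⋅√11, 4⋅√5})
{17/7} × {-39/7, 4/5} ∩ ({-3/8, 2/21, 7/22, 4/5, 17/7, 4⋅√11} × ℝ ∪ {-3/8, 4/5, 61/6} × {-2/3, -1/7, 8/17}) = {17/7} × {-39/7, 4/5}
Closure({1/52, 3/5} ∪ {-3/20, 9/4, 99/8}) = {-3/20, 1/52, 3/5, 9/4, 99/8}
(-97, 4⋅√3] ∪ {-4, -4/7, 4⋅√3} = (-97, 4⋅√3]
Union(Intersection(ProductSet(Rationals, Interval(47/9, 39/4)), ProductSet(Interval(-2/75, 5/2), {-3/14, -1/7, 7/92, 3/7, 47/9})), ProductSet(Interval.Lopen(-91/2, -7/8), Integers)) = Union(ProductSet(Intersection(Interval(-2/75, 5/2), Rationals), {47/9}), ProductSet(Interval.Lopen(-91/2, -7/8), Integers))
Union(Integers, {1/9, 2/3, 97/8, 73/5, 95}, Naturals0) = Union({1/9, 2/3, 97/8, 73/5}, Integers)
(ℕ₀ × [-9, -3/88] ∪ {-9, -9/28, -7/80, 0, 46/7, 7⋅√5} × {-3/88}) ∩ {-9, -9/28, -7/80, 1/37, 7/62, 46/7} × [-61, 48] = {-9, -9/28, -7/80, 46/7} × {-3/88}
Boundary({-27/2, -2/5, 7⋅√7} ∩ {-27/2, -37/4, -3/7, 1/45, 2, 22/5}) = {-27/2}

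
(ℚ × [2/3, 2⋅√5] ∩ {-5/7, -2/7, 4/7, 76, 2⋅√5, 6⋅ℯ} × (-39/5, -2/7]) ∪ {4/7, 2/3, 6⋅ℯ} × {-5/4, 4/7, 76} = {4/7, 2/3, 6⋅ℯ} × {-5/4, 4/7, 76}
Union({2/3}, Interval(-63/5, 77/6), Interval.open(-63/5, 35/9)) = Interval(-63/5, 77/6)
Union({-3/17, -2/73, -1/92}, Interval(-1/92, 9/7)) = Union({-3/17, -2/73}, Interval(-1/92, 9/7))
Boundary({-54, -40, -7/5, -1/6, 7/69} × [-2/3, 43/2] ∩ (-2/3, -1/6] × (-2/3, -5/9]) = {-1/6} × [-2/3, -5/9]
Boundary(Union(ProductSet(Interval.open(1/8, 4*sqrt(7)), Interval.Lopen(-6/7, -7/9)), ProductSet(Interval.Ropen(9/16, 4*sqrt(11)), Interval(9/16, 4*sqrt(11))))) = Union(ProductSet({1/8, 4*sqrt(7)}, Interval(-6/7, -7/9)), ProductSet({9/16, 4*sqrt(11)}, Interval(9/16, 4*sqrt(11))), ProductSet(Interval(1/8, 4*sqrt(7)), {-6/7, -7/9}), ProductSet(Interval(9/16, 4*sqrt(11)), {9/16, 4*sqrt(11)}))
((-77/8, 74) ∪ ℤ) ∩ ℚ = ℤ ∪ (ℚ ∩ (-77/8, 74])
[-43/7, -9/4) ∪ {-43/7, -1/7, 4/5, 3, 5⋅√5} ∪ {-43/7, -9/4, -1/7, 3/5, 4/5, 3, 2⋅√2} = [-43/7, -9/4] ∪ {-1/7, 3/5, 4/5, 3, 2⋅√2, 5⋅√5}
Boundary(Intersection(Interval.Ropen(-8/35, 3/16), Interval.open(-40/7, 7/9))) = {-8/35, 3/16}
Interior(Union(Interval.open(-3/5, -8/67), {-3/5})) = Interval.open(-3/5, -8/67)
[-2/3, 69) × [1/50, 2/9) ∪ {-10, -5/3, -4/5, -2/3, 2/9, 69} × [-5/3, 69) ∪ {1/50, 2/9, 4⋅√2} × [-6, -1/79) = ([-2/3, 69) × [1/50, 2/9)) ∪ ({-10, -5/3, -4/5, -2/3, 2/9, 69} × [-5/3, 69)) ∪ ({1/50, 2/9, 4⋅√2} × [-6, -1/79))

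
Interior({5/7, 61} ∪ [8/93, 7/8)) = (8/93, 7/8)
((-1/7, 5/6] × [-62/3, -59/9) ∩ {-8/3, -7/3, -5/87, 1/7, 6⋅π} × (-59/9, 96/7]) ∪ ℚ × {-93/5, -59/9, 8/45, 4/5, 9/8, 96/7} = ℚ × {-93/5, -59/9, 8/45, 4/5, 9/8, 96/7}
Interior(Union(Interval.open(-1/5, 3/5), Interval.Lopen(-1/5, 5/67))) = Interval.open(-1/5, 3/5)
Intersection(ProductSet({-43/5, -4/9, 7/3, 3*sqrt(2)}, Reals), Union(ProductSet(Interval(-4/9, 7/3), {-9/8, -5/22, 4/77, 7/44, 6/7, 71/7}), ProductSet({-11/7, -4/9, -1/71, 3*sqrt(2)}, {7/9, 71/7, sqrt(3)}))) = Union(ProductSet({-4/9, 7/3}, {-9/8, -5/22, 4/77, 7/44, 6/7, 71/7}), ProductSet({-4/9, 3*sqrt(2)}, {7/9, 71/7, sqrt(3)}))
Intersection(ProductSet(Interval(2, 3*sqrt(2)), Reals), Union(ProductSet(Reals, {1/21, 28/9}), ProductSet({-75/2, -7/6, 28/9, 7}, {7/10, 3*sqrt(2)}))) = Union(ProductSet({28/9}, {7/10, 3*sqrt(2)}), ProductSet(Interval(2, 3*sqrt(2)), {1/21, 28/9}))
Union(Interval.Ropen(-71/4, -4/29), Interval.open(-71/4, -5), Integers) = Union(Integers, Interval.Ropen(-71/4, -4/29))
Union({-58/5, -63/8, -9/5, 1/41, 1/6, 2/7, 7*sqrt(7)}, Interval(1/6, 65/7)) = Union({-58/5, -63/8, -9/5, 1/41, 7*sqrt(7)}, Interval(1/6, 65/7))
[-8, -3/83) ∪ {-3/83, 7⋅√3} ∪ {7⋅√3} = [-8, -3/83] ∪ {7⋅√3}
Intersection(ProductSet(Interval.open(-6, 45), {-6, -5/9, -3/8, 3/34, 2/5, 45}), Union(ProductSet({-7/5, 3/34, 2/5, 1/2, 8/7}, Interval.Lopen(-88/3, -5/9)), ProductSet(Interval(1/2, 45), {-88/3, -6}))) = Union(ProductSet({-7/5, 3/34, 2/5, 1/2, 8/7}, {-6, -5/9}), ProductSet(Interval.Ropen(1/2, 45), {-6}))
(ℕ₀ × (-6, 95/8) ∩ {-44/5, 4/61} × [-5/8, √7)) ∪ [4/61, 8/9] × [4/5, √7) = [4/61, 8/9] × [4/5, √7)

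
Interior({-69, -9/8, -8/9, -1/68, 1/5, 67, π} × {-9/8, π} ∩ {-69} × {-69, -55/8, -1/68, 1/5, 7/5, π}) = ∅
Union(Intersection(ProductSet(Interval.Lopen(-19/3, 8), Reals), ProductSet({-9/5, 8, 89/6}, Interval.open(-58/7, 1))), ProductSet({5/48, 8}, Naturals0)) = Union(ProductSet({-9/5, 8}, Interval.open(-58/7, 1)), ProductSet({5/48, 8}, Naturals0))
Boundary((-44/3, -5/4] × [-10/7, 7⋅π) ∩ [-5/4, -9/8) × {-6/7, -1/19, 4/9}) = {-5/4} × {-6/7, -1/19, 4/9}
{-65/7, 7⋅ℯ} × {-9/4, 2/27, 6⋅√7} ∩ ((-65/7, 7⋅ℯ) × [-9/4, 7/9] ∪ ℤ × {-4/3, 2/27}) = ∅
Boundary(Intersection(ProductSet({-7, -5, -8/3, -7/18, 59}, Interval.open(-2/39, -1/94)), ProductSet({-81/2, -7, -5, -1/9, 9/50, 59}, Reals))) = ProductSet({-7, -5, 59}, Interval(-2/39, -1/94))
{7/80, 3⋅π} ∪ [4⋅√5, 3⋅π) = {7/80} ∪ [4⋅√5, 3⋅π]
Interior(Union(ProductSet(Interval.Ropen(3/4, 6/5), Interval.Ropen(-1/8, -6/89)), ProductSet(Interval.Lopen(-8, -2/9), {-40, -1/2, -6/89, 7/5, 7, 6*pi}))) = ProductSet(Interval.open(3/4, 6/5), Interval.open(-1/8, -6/89))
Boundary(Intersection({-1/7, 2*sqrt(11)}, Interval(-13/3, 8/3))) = {-1/7}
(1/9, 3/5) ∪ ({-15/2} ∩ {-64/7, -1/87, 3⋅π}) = (1/9, 3/5)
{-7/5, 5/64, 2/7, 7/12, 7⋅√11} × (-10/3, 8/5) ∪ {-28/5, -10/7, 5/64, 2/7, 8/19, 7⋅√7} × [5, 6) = ({-7/5, 5/64, 2/7, 7/12, 7⋅√11} × (-10/3, 8/5)) ∪ ({-28/5, -10/7, 5/64, 2/7, 8/19, 7⋅√7} × [5, 6))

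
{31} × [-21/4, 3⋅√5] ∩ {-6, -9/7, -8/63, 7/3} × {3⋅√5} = ∅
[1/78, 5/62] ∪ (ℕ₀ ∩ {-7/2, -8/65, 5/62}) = [1/78, 5/62]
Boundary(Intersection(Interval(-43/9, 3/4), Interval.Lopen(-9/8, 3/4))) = {-9/8, 3/4}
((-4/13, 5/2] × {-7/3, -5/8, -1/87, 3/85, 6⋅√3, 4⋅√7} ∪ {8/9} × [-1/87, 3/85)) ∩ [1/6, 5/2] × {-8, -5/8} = [1/6, 5/2] × {-5/8}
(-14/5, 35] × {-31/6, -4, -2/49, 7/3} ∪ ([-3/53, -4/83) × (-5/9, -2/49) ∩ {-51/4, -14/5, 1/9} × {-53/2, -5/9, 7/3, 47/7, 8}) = (-14/5, 35] × {-31/6, -4, -2/49, 7/3}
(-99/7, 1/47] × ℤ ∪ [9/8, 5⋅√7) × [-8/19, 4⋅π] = ((-99/7, 1/47] × ℤ) ∪ ([9/8, 5⋅√7) × [-8/19, 4⋅π])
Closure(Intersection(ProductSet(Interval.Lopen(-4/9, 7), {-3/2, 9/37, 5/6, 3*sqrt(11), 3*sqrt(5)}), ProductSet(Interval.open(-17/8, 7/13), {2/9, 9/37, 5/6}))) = ProductSet(Interval(-4/9, 7/13), {9/37, 5/6})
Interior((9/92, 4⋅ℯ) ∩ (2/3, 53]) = (2/3, 4⋅ℯ)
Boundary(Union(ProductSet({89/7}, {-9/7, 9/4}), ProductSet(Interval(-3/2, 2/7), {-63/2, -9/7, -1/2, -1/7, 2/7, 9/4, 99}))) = Union(ProductSet({89/7}, {-9/7, 9/4}), ProductSet(Interval(-3/2, 2/7), {-63/2, -9/7, -1/2, -1/7, 2/7, 9/4, 99}))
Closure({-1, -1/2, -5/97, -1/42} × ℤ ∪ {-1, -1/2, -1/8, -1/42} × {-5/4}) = ({-1, -1/2, -5/97, -1/42} × ℤ) ∪ ({-1, -1/2, -1/8, -1/42} × {-5/4})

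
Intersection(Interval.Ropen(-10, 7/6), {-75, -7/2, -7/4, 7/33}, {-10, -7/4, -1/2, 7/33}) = {-7/4, 7/33}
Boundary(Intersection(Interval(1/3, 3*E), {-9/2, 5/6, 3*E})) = {5/6, 3*E}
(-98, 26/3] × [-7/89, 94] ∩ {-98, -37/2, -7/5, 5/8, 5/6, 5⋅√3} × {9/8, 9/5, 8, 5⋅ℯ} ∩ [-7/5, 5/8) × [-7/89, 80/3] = {-7/5} × {9/8, 9/5, 8, 5⋅ℯ}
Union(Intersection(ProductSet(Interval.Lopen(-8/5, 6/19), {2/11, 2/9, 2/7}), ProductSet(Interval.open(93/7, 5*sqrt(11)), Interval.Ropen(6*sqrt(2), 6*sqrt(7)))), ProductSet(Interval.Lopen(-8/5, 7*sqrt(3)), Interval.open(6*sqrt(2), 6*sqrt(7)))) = ProductSet(Interval.Lopen(-8/5, 7*sqrt(3)), Interval.open(6*sqrt(2), 6*sqrt(7)))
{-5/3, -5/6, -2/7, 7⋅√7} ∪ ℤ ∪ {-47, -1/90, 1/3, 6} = ℤ ∪ {-5/3, -5/6, -2/7, -1/90, 1/3, 7⋅√7}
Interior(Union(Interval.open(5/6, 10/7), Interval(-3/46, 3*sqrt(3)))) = Interval.open(-3/46, 3*sqrt(3))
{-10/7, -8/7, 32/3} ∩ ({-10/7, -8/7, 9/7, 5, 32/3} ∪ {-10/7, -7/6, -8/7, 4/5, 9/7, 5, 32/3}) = {-10/7, -8/7, 32/3}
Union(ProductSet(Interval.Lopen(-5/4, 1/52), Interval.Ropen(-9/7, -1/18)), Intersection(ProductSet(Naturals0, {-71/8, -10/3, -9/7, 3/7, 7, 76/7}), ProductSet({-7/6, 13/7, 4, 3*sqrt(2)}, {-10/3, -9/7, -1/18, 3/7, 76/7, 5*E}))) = Union(ProductSet({4}, {-10/3, -9/7, 3/7, 76/7}), ProductSet(Interval.Lopen(-5/4, 1/52), Interval.Ropen(-9/7, -1/18)))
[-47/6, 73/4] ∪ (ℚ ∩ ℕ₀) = [-47/6, 73/4] ∪ ℕ₀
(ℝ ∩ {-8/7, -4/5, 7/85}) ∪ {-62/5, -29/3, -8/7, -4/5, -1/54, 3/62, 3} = {-62/5, -29/3, -8/7, -4/5, -1/54, 3/62, 7/85, 3}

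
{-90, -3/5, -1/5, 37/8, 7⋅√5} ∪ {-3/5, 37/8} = {-90, -3/5, -1/5, 37/8, 7⋅√5}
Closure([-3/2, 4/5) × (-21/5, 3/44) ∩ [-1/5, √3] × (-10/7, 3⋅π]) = ({-1/5, 4/5} × [-10/7, 3/44]) ∪ ([-1/5, 4/5] × {-10/7, 3/44}) ∪ ([-1/5, 4/5) × (-10/7, 3/44))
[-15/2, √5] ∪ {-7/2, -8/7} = [-15/2, √5]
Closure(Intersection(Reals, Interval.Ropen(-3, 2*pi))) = Interval(-3, 2*pi)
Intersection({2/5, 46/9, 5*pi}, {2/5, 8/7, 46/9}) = {2/5, 46/9}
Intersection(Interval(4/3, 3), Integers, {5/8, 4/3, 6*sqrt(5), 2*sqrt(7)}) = EmptySet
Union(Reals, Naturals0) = Reals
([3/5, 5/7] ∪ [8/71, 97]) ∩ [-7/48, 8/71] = {8/71}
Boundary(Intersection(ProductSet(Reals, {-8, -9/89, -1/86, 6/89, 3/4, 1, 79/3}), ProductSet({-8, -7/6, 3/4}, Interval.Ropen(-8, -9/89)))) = ProductSet({-8, -7/6, 3/4}, {-8})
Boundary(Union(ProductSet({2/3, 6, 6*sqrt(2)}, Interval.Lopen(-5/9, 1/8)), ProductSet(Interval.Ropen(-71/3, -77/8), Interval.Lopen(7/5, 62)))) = Union(ProductSet({-71/3, -77/8}, Interval(7/5, 62)), ProductSet({2/3, 6, 6*sqrt(2)}, Interval(-5/9, 1/8)), ProductSet(Interval(-71/3, -77/8), {7/5, 62}))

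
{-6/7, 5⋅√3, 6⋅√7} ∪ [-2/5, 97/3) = {-6/7} ∪ [-2/5, 97/3)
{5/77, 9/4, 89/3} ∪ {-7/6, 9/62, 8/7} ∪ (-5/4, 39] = (-5/4, 39]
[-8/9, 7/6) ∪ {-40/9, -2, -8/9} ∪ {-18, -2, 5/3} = {-18, -40/9, -2, 5/3} ∪ [-8/9, 7/6)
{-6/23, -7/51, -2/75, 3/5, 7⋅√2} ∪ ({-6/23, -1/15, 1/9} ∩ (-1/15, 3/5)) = {-6/23, -7/51, -2/75, 1/9, 3/5, 7⋅√2}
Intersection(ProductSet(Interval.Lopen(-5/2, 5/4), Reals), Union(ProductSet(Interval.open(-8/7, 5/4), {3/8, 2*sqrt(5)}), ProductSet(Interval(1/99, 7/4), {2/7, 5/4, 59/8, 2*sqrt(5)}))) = Union(ProductSet(Interval.open(-8/7, 5/4), {3/8, 2*sqrt(5)}), ProductSet(Interval(1/99, 5/4), {2/7, 5/4, 59/8, 2*sqrt(5)}))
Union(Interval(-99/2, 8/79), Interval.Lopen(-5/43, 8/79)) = Interval(-99/2, 8/79)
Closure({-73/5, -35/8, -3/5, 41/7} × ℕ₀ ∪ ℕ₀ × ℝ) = (ℕ₀ × ℝ) ∪ ({-73/5, -35/8, -3/5, 41/7} × ℕ₀)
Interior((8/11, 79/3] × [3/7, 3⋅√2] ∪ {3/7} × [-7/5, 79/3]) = (8/11, 79/3) × (3/7, 3⋅√2)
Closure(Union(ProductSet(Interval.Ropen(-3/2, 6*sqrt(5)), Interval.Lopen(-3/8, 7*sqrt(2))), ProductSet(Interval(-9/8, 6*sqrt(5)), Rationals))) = Union(ProductSet({6*sqrt(5)}, Reals), ProductSet({-3/2, 6*sqrt(5)}, Interval(-3/8, 7*sqrt(2))), ProductSet(Interval(-3/2, 6*sqrt(5)), {-3/8, 7*sqrt(2)}), ProductSet(Interval.Ropen(-3/2, 6*sqrt(5)), Interval.Lopen(-3/8, 7*sqrt(2))), ProductSet(Interval(-9/8, 6*sqrt(5)), Union(Interval(-oo, -3/8), Interval(7*sqrt(2), oo), Rationals)))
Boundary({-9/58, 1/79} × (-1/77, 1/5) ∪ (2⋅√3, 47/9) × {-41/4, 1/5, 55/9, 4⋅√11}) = ({-9/58, 1/79} × [-1/77, 1/5]) ∪ ([2⋅√3, 47/9] × {-41/4, 1/5, 55/9, 4⋅√11})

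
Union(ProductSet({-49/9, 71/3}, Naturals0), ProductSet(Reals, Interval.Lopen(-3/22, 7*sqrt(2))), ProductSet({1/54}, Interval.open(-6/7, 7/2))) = Union(ProductSet({1/54}, Interval.open(-6/7, 7/2)), ProductSet({-49/9, 71/3}, Naturals0), ProductSet(Reals, Interval.Lopen(-3/22, 7*sqrt(2))))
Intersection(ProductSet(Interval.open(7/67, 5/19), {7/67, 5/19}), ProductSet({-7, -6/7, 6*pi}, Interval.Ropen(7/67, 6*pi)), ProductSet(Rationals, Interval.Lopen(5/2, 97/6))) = EmptySet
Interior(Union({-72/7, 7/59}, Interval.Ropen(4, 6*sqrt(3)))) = Interval.open(4, 6*sqrt(3))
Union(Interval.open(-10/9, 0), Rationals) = Union(Interval(-10/9, 0), Rationals)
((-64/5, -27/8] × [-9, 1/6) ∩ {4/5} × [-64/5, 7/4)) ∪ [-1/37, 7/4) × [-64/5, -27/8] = [-1/37, 7/4) × [-64/5, -27/8]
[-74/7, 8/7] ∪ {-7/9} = [-74/7, 8/7]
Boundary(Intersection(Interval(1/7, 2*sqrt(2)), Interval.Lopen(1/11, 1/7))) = {1/7}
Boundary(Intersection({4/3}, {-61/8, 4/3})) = {4/3}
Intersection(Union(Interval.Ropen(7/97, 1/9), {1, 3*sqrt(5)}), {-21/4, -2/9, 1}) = {1}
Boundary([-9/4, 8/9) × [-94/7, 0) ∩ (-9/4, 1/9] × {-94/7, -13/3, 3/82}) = [-9/4, 1/9] × {-94/7, -13/3}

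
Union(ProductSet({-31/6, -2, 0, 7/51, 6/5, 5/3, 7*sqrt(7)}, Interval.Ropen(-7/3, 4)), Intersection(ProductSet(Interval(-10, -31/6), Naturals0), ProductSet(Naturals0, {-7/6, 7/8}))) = ProductSet({-31/6, -2, 0, 7/51, 6/5, 5/3, 7*sqrt(7)}, Interval.Ropen(-7/3, 4))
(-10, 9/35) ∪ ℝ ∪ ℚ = ℚ ∪ (-∞, ∞)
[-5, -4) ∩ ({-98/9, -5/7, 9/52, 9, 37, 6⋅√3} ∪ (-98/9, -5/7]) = [-5, -4)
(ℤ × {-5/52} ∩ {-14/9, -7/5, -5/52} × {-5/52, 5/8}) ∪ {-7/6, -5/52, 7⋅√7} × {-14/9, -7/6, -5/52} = {-7/6, -5/52, 7⋅√7} × {-14/9, -7/6, -5/52}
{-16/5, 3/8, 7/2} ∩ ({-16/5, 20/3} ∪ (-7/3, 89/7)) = {-16/5, 3/8, 7/2}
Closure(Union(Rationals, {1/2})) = Reals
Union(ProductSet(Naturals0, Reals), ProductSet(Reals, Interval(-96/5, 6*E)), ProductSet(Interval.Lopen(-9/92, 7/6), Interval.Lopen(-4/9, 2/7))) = Union(ProductSet(Naturals0, Reals), ProductSet(Reals, Interval(-96/5, 6*E)))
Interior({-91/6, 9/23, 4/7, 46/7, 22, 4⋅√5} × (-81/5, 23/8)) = ∅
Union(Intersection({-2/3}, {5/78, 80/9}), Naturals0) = Naturals0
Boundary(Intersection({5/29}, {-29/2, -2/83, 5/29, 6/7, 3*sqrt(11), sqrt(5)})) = {5/29}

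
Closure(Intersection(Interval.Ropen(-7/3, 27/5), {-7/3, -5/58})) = {-7/3, -5/58}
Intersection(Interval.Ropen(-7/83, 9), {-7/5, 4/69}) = {4/69}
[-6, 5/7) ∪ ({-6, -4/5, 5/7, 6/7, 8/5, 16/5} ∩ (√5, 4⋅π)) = [-6, 5/7) ∪ {16/5}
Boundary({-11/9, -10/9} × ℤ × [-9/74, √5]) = {-11/9, -10/9} × ℤ × [-9/74, √5]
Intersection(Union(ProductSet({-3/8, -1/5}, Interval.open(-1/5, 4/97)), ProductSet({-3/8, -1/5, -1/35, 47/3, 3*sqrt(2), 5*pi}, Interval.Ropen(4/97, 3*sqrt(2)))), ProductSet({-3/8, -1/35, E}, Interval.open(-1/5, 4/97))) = ProductSet({-3/8}, Interval.open(-1/5, 4/97))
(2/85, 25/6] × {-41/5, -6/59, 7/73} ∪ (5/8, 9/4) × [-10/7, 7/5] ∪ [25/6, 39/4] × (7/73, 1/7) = ((2/85, 25/6] × {-41/5, -6/59, 7/73}) ∪ ((5/8, 9/4) × [-10/7, 7/5]) ∪ ([25/6, 39/4] × (7/73, 1/7))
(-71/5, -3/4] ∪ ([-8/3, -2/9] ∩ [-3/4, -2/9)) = (-71/5, -2/9)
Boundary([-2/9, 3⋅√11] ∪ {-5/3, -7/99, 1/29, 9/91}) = {-5/3, -2/9, 3⋅√11}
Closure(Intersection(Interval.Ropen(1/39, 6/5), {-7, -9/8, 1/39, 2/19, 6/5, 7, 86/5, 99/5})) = {1/39, 2/19}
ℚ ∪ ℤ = ℚ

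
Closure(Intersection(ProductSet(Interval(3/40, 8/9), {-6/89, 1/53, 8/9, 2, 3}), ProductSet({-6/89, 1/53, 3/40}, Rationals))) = ProductSet({3/40}, {-6/89, 1/53, 8/9, 2, 3})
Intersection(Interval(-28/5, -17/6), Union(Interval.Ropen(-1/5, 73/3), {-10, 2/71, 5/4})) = EmptySet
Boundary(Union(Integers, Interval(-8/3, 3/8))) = Union(Complement(Integers, Interval.open(-8/3, 3/8)), {-8/3, 3/8})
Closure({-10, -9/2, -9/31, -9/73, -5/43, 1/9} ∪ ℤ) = ℤ ∪ {-9/2, -9/31, -9/73, -5/43, 1/9}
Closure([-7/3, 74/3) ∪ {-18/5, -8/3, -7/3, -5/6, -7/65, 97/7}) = {-18/5, -8/3} ∪ [-7/3, 74/3]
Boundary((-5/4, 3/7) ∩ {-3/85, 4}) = {-3/85}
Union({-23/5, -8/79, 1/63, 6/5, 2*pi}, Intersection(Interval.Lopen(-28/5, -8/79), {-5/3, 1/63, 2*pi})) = {-23/5, -5/3, -8/79, 1/63, 6/5, 2*pi}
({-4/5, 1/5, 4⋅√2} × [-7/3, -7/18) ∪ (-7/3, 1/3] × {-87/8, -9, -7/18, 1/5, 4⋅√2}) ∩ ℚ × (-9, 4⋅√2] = ({-4/5, 1/5} × [-7/3, -7/18)) ∪ ((ℚ ∩ (-7/3, 1/3]) × {-7/18, 1/5, 4⋅√2})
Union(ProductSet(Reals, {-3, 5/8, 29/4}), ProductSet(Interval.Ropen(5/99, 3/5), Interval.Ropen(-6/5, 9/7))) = Union(ProductSet(Interval.Ropen(5/99, 3/5), Interval.Ropen(-6/5, 9/7)), ProductSet(Reals, {-3, 5/8, 29/4}))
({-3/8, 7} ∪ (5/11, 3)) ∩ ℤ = {1, 2} ∪ {7}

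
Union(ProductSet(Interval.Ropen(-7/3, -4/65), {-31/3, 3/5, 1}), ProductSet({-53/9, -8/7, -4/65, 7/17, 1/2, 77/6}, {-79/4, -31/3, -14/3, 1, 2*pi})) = Union(ProductSet({-53/9, -8/7, -4/65, 7/17, 1/2, 77/6}, {-79/4, -31/3, -14/3, 1, 2*pi}), ProductSet(Interval.Ropen(-7/3, -4/65), {-31/3, 3/5, 1}))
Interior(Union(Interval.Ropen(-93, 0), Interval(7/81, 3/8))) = Union(Interval.open(-93, 0), Interval.open(7/81, 3/8))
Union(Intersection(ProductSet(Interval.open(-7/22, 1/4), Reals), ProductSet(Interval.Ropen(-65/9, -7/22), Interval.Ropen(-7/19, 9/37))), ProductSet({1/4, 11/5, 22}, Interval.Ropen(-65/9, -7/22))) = ProductSet({1/4, 11/5, 22}, Interval.Ropen(-65/9, -7/22))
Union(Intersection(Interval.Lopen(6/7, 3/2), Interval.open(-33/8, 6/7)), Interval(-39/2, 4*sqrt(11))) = Interval(-39/2, 4*sqrt(11))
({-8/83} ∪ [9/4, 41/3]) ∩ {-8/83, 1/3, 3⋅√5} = {-8/83, 3⋅√5}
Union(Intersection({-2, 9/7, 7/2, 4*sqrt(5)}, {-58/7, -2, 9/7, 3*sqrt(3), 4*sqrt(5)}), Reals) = Reals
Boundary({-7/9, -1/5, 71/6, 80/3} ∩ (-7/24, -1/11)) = {-1/5}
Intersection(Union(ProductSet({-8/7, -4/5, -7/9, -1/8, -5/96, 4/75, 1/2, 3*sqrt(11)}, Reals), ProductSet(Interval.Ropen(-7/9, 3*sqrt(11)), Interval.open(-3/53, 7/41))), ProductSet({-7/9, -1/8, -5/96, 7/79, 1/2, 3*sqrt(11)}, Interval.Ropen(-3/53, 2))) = Union(ProductSet({-7/9, -1/8, -5/96, 7/79, 1/2}, Interval.open(-3/53, 7/41)), ProductSet({-7/9, -1/8, -5/96, 1/2, 3*sqrt(11)}, Interval.Ropen(-3/53, 2)))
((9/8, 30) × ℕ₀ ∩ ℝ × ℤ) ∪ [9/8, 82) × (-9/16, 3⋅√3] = ((9/8, 30) × ℕ₀) ∪ ([9/8, 82) × (-9/16, 3⋅√3])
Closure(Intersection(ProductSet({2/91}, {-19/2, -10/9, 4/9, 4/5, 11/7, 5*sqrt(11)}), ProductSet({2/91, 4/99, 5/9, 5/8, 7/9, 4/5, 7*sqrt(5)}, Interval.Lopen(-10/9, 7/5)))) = ProductSet({2/91}, {4/9, 4/5})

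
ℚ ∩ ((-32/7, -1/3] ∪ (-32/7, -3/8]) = ℚ ∩ (-32/7, -1/3]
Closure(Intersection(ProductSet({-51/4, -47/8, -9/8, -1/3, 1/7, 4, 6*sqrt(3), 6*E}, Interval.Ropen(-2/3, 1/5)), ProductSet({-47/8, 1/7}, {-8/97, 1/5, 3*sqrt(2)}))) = ProductSet({-47/8, 1/7}, {-8/97})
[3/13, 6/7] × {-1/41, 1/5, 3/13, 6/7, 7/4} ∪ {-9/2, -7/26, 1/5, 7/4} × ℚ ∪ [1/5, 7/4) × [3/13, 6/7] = ({-9/2, -7/26, 1/5, 7/4} × ℚ) ∪ ([1/5, 7/4) × [3/13, 6/7]) ∪ ([3/13, 6/7] × {-1/41, 1/5, 3/13, 6/7, 7/4})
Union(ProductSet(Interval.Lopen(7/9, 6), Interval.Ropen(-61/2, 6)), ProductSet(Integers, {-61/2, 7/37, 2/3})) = Union(ProductSet(Integers, {-61/2, 7/37, 2/3}), ProductSet(Interval.Lopen(7/9, 6), Interval.Ropen(-61/2, 6)))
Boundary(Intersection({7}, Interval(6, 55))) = {7}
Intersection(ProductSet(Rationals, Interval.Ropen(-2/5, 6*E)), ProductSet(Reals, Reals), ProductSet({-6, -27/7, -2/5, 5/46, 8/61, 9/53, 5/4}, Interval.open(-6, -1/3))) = ProductSet({-6, -27/7, -2/5, 5/46, 8/61, 9/53, 5/4}, Interval.Ropen(-2/5, -1/3))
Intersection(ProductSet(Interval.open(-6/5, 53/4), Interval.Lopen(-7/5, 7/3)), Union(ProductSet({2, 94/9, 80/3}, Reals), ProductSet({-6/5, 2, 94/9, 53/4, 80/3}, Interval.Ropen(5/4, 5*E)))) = ProductSet({2, 94/9}, Interval.Lopen(-7/5, 7/3))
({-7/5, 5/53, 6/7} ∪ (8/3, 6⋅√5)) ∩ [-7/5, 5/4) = {-7/5, 5/53, 6/7}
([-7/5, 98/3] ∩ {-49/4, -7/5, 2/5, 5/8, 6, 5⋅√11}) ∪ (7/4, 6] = {-7/5, 2/5, 5/8, 5⋅√11} ∪ (7/4, 6]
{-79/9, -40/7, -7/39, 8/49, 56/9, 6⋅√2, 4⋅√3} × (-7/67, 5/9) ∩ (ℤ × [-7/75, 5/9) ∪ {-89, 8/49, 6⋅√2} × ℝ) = {8/49, 6⋅√2} × (-7/67, 5/9)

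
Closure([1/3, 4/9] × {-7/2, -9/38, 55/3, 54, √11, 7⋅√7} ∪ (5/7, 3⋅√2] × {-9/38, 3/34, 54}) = ([5/7, 3⋅√2] × {-9/38, 3/34, 54}) ∪ ([1/3, 4/9] × {-7/2, -9/38, 55/3, 54, √11, 7⋅√7})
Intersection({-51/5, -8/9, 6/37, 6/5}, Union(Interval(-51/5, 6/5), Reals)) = {-51/5, -8/9, 6/37, 6/5}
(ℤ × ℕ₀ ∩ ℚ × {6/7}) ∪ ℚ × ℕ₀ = ℚ × ℕ₀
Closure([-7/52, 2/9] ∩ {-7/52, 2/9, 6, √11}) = {-7/52, 2/9}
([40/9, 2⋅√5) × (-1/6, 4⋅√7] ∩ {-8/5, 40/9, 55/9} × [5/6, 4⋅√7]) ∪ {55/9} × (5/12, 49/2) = ({55/9} × (5/12, 49/2)) ∪ ({40/9} × [5/6, 4⋅√7])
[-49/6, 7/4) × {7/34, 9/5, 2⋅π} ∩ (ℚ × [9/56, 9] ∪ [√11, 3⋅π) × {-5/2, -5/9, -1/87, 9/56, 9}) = (ℚ ∩ [-49/6, 7/4)) × {7/34, 9/5, 2⋅π}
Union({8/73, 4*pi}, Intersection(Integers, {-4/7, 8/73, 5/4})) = {8/73, 4*pi}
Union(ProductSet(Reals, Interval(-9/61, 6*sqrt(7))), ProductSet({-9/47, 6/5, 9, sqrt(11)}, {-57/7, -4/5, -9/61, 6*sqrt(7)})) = Union(ProductSet({-9/47, 6/5, 9, sqrt(11)}, {-57/7, -4/5, -9/61, 6*sqrt(7)}), ProductSet(Reals, Interval(-9/61, 6*sqrt(7))))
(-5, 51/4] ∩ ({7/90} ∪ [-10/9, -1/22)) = [-10/9, -1/22) ∪ {7/90}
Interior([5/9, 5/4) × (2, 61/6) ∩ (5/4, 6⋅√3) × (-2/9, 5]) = ∅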